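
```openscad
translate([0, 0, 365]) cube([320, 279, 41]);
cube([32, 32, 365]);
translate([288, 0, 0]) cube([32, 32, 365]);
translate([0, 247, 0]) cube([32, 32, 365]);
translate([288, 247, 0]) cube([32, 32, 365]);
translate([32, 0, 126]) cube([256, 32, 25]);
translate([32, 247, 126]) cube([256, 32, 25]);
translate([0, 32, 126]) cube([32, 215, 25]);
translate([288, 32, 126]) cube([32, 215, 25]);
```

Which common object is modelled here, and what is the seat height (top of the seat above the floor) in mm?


A stool. The seat height is 406 mm.

A 320×279×41 slab at z = 365 on four corner posts — a stool. The seat top is 365 + 41 = 406 mm.


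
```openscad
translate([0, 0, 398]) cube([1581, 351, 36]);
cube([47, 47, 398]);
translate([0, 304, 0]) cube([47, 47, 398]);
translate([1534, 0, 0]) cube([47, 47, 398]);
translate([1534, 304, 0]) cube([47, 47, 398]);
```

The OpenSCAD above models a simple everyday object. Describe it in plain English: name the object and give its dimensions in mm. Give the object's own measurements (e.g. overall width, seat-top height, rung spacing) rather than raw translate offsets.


A bench: a 1581×351 mm seat slab, 36 mm thick, top at z = 434 mm, on four 47×47 mm square legs flush with the seat corners and standing on z = 0.


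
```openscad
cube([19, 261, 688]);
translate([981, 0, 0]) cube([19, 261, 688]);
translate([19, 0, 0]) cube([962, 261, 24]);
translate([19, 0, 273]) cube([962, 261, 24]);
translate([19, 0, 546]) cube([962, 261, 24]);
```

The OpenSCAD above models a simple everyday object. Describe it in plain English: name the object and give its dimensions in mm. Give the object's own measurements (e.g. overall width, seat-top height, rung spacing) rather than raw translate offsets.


An open bookshelf. Two side panels, each 19 mm thick, 261 mm deep and 688 mm tall, stand 1000 mm apart (outside-to-outside). Between them sit 3 shelves, each 24 mm thick and 261 mm deep, spanning the full gap between the sides. The bottom shelf rests on the floor (its underside at z = 0) and the clear gap between one shelf's top and the next shelf's underside is 249 mm.


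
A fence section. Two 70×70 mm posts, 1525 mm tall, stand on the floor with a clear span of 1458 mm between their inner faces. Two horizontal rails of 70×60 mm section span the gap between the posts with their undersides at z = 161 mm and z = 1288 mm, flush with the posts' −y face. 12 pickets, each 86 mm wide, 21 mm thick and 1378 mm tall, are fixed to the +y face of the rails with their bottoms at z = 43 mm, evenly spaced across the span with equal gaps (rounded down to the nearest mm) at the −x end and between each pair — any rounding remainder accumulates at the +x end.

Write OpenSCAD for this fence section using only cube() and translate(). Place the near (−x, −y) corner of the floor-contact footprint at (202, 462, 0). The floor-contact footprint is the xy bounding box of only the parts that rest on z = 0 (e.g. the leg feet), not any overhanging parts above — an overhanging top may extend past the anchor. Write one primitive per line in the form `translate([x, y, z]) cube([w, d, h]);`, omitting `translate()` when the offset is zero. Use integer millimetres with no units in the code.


translate([202, 462, 0]) cube([70, 70, 1525]);
translate([1730, 462, 0]) cube([70, 70, 1525]);
translate([272, 462, 161]) cube([1458, 70, 60]);
translate([272, 462, 1288]) cube([1458, 70, 60]);
translate([304, 532, 43]) cube([86, 21, 1378]);
translate([422, 532, 43]) cube([86, 21, 1378]);
translate([540, 532, 43]) cube([86, 21, 1378]);
translate([658, 532, 43]) cube([86, 21, 1378]);
translate([776, 532, 43]) cube([86, 21, 1378]);
translate([894, 532, 43]) cube([86, 21, 1378]);
translate([1012, 532, 43]) cube([86, 21, 1378]);
translate([1130, 532, 43]) cube([86, 21, 1378]);
translate([1248, 532, 43]) cube([86, 21, 1378]);
translate([1366, 532, 43]) cube([86, 21, 1378]);
translate([1484, 532, 43]) cube([86, 21, 1378]);
translate([1602, 532, 43]) cube([86, 21, 1378]);


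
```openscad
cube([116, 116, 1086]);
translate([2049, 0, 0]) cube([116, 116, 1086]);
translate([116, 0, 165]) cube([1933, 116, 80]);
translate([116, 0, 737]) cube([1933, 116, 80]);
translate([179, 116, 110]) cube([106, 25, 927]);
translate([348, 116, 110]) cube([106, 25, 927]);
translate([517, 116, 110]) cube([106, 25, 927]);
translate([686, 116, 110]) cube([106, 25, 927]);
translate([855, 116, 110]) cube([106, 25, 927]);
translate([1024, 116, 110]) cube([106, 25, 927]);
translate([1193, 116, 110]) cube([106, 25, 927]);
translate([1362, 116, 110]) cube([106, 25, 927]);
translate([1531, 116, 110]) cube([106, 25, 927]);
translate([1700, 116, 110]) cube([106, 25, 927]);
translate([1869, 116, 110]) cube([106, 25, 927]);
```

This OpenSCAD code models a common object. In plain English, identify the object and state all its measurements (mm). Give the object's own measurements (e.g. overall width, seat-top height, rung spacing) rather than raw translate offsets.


A fence section. Two 116×116 mm posts, 1086 mm tall, stand on the floor with a clear span of 1933 mm between their inner faces. Two horizontal rails of 116×80 mm section span the gap between the posts with their undersides at z = 165 mm and z = 737 mm, flush with the posts' −y face. 11 pickets, each 106 mm wide, 25 mm thick and 927 mm tall, are fixed to the +y face of the rails with their bottoms at z = 110 mm, spaced across the span with a 63 mm gap after the −x post and between neighbouring pickets, with 74 mm left before the +x post.


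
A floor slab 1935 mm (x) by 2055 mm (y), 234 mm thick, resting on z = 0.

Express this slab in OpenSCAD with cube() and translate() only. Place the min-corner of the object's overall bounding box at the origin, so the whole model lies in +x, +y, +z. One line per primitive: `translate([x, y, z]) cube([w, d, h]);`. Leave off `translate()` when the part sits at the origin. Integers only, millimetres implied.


cube([1935, 2055, 234]);


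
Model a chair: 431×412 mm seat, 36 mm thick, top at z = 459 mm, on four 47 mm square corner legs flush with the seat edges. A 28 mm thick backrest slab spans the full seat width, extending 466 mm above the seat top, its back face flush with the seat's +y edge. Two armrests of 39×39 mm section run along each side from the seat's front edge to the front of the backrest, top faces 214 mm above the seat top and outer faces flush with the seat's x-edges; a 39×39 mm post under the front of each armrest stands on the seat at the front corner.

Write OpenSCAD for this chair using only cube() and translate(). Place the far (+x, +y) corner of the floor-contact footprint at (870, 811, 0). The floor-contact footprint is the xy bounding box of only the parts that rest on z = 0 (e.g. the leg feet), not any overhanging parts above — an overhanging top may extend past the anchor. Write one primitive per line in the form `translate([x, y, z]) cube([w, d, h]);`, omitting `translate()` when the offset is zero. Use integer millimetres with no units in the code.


// leg_h = 459 - 36 = 423
// arm post h = 214 - 39 = 175
translate([439, 399, 423]) cube([431, 412, 36]);
translate([439, 399, 0]) cube([47, 47, 423]);
translate([823, 399, 0]) cube([47, 47, 423]);
translate([439, 764, 0]) cube([47, 47, 423]);
translate([823, 764, 0]) cube([47, 47, 423]);
translate([439, 783, 459]) cube([431, 28, 466]);
translate([439, 399, 634]) cube([39, 384, 39]);
translate([831, 399, 634]) cube([39, 384, 39]);
translate([439, 399, 459]) cube([39, 39, 175]);
translate([831, 399, 459]) cube([39, 39, 175]);


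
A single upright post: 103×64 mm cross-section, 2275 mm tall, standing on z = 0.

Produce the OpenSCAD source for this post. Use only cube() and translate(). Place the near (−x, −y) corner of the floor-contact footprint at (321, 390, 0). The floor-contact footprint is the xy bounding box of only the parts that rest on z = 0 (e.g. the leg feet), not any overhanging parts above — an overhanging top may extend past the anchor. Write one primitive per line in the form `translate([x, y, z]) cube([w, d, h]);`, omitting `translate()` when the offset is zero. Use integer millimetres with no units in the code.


translate([321, 390, 0]) cube([103, 64, 2275]);


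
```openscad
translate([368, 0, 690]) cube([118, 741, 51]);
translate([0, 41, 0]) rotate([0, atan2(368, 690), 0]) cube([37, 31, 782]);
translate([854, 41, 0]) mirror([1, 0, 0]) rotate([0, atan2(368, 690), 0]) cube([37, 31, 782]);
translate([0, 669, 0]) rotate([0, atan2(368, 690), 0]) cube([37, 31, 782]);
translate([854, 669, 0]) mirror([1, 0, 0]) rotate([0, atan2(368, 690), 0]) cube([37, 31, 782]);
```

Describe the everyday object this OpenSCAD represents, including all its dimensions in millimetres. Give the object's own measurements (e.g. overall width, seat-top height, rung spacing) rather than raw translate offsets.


A sawhorse. A 118×741×51 mm beam (x, y, z) sits on two A-frame leg pairs. Each pair is two raked legs of 37×31 mm section (31 mm along y) splaying symmetrically in x. Each leg rises 690 mm vertically over 368 mm of horizontal reach and is 782 mm long along its own axis. Every leg's outer bottom edge rests on the floor and its outer top edge meets a bottom edge of the beam — the left legs (tilting toward +x) meet the beam's −x bottom edge, the right legs (their mirror images, tilting toward −x) meet its +x bottom edge — so the leg tops tuck under the beam, the beam's underside is 690 mm above the floor, and the feet are 854 mm apart outside-to-outside with the beam centred between them. The two leg pairs are set in 41 mm from either end of the beam.


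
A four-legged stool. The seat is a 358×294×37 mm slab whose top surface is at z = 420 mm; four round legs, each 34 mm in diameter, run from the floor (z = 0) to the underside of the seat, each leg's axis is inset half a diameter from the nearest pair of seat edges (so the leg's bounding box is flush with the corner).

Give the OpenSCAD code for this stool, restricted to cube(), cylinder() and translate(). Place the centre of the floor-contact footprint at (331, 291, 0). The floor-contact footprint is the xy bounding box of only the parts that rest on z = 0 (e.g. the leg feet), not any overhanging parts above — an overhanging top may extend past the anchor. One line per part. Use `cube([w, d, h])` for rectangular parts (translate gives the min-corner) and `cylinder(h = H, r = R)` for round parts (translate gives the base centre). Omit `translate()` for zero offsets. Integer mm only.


translate([152, 144, 383]) cube([358, 294, 37]);
translate([169, 161, 0]) cylinder(h = 383, r = 17);
translate([493, 161, 0]) cylinder(h = 383, r = 17);
translate([169, 421, 0]) cylinder(h = 383, r = 17);
translate([493, 421, 0]) cylinder(h = 383, r = 17);


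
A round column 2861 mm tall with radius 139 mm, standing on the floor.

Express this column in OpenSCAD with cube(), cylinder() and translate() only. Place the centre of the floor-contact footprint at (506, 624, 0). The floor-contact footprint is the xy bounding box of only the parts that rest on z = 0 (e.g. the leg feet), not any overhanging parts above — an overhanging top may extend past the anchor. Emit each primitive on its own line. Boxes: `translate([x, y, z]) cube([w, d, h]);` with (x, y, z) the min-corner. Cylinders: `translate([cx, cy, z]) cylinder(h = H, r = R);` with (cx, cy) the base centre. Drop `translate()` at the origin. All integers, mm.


translate([506, 624, 0]) cylinder(h = 2861, r = 139);


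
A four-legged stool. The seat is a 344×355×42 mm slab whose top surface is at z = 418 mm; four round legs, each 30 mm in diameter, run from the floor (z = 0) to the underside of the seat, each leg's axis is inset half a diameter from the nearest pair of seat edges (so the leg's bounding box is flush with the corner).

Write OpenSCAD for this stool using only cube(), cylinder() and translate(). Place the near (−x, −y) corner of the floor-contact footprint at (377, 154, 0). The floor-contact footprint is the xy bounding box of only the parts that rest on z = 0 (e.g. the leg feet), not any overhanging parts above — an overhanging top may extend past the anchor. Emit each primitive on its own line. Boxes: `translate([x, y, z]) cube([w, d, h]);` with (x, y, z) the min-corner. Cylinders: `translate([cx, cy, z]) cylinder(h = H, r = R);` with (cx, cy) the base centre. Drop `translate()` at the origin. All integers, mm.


translate([377, 154, 376]) cube([344, 355, 42]);
translate([392, 169, 0]) cylinder(h = 376, r = 15);
translate([706, 169, 0]) cylinder(h = 376, r = 15);
translate([392, 494, 0]) cylinder(h = 376, r = 15);
translate([706, 494, 0]) cylinder(h = 376, r = 15);


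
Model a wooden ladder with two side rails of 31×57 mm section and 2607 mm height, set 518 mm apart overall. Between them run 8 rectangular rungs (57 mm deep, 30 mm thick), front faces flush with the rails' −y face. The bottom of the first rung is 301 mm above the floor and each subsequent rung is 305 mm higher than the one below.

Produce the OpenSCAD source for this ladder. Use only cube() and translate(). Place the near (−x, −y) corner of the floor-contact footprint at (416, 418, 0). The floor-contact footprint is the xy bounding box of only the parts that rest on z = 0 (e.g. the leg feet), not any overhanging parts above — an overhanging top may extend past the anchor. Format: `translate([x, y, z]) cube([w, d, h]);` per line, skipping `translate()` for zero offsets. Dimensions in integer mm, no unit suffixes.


// rung span = 518 - 2*31 = 456
// rung[k] z = 301 + k*305
translate([416, 418, 0]) cube([31, 57, 2607]);
translate([903, 418, 0]) cube([31, 57, 2607]);
translate([447, 418, 301]) cube([456, 57, 30]);
translate([447, 418, 606]) cube([456, 57, 30]);
translate([447, 418, 911]) cube([456, 57, 30]);
translate([447, 418, 1216]) cube([456, 57, 30]);
translate([447, 418, 1521]) cube([456, 57, 30]);
translate([447, 418, 1826]) cube([456, 57, 30]);
translate([447, 418, 2131]) cube([456, 57, 30]);
translate([447, 418, 2436]) cube([456, 57, 30]);


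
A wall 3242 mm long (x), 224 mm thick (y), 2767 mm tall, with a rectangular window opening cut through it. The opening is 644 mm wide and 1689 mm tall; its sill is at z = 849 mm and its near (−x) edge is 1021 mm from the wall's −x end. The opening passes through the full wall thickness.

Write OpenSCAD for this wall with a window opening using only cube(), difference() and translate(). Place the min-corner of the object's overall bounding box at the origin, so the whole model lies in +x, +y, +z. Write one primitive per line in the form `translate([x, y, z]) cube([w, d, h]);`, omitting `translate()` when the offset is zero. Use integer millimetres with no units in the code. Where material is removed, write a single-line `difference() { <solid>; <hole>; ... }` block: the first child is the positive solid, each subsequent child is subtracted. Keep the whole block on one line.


difference() { cube([3242, 224, 2767]); translate([1021, 0, 849]) cube([644, 224, 1689]); }


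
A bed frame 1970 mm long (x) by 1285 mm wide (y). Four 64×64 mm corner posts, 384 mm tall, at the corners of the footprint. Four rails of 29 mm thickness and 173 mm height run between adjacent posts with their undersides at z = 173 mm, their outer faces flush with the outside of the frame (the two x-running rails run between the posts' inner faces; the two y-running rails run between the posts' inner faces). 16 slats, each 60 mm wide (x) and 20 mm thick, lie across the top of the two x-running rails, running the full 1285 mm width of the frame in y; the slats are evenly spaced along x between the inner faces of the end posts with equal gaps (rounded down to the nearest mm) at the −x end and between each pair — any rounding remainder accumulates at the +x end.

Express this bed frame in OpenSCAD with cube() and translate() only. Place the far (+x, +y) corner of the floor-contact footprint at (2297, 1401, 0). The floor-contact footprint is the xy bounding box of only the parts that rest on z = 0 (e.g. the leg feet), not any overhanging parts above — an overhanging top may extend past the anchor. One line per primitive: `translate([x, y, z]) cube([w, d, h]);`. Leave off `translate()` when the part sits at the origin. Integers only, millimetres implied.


translate([327, 116, 0]) cube([64, 64, 384]);
translate([327, 1337, 0]) cube([64, 64, 384]);
translate([2233, 116, 0]) cube([64, 64, 384]);
translate([2233, 1337, 0]) cube([64, 64, 384]);
translate([391, 116, 173]) cube([1842, 29, 173]);
translate([391, 1372, 173]) cube([1842, 29, 173]);
translate([327, 180, 173]) cube([29, 1157, 173]);
translate([2268, 180, 173]) cube([29, 1157, 173]);
translate([442, 116, 346]) cube([60, 1285, 20]);
translate([553, 116, 346]) cube([60, 1285, 20]);
translate([664, 116, 346]) cube([60, 1285, 20]);
translate([775, 116, 346]) cube([60, 1285, 20]);
translate([886, 116, 346]) cube([60, 1285, 20]);
translate([997, 116, 346]) cube([60, 1285, 20]);
translate([1108, 116, 346]) cube([60, 1285, 20]);
translate([1219, 116, 346]) cube([60, 1285, 20]);
translate([1330, 116, 346]) cube([60, 1285, 20]);
translate([1441, 116, 346]) cube([60, 1285, 20]);
translate([1552, 116, 346]) cube([60, 1285, 20]);
translate([1663, 116, 346]) cube([60, 1285, 20]);
translate([1774, 116, 346]) cube([60, 1285, 20]);
translate([1885, 116, 346]) cube([60, 1285, 20]);
translate([1996, 116, 346]) cube([60, 1285, 20]);
translate([2107, 116, 346]) cube([60, 1285, 20]);


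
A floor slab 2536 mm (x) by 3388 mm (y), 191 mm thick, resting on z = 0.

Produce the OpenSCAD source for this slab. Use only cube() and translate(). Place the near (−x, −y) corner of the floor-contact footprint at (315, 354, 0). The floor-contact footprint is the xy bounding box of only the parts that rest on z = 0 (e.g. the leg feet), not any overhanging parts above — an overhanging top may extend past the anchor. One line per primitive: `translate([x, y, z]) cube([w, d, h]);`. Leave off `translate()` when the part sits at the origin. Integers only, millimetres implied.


translate([315, 354, 0]) cube([2536, 3388, 191]);


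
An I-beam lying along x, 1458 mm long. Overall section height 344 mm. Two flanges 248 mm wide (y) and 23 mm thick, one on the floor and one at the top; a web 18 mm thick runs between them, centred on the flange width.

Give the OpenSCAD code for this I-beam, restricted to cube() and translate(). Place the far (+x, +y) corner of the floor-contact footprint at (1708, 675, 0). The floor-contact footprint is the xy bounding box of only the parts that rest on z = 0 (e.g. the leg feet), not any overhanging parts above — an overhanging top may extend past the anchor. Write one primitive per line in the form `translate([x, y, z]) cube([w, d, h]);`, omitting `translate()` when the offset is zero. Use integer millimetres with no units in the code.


translate([250, 427, 0]) cube([1458, 248, 23]);
translate([250, 542, 23]) cube([1458, 18, 298]);
translate([250, 427, 321]) cube([1458, 248, 23]);


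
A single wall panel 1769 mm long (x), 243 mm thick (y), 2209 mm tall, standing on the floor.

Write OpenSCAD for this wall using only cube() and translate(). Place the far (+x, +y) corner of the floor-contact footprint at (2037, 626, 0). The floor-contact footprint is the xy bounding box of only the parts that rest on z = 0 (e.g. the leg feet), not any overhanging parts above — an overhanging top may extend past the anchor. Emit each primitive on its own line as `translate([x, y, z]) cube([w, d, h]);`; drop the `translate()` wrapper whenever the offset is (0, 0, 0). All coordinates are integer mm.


translate([268, 383, 0]) cube([1769, 243, 2209]);


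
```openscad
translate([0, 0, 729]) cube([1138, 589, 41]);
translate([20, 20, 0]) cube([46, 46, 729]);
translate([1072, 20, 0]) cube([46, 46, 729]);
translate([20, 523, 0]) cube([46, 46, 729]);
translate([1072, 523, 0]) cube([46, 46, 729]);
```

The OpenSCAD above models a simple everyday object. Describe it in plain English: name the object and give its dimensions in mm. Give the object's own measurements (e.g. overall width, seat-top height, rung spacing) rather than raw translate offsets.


A table: top 1138 mm (x) × 589 mm (y), 41 mm thick, upper face at z = 770 mm, on four 46×46 mm square legs, each inset 20 mm from the nearest pair of top edges from z = 0 to the bottom of the top.


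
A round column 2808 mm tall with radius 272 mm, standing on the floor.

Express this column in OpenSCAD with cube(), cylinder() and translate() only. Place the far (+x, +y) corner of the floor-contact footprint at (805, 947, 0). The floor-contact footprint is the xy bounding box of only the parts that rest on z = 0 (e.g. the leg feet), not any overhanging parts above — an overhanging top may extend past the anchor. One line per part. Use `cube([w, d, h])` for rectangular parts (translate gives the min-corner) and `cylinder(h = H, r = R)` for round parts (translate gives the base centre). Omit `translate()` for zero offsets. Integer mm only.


translate([533, 675, 0]) cylinder(h = 2808, r = 272);


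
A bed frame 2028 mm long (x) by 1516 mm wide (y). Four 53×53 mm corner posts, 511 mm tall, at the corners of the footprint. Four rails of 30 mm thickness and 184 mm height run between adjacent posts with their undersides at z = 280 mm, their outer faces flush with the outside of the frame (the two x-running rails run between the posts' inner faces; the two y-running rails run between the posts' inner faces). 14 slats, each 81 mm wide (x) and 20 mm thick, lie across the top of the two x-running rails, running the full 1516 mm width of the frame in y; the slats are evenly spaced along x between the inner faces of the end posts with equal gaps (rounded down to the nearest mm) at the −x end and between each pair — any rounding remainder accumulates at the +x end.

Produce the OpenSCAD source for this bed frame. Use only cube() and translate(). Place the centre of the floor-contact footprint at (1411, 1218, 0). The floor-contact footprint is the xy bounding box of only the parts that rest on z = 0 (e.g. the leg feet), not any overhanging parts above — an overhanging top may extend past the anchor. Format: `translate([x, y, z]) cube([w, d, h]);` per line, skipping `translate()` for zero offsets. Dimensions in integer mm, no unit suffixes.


// slat z = rail_z + rail_h = 280 + 184 = 464
// slat gap = ⌊(1922 − 14·81) / 15⌋ = 52
translate([397, 460, 0]) cube([53, 53, 511]);
translate([397, 1923, 0]) cube([53, 53, 511]);
translate([2372, 460, 0]) cube([53, 53, 511]);
translate([2372, 1923, 0]) cube([53, 53, 511]);
translate([450, 460, 280]) cube([1922, 30, 184]);
translate([450, 1946, 280]) cube([1922, 30, 184]);
translate([397, 513, 280]) cube([30, 1410, 184]);
translate([2395, 513, 280]) cube([30, 1410, 184]);
translate([502, 460, 464]) cube([81, 1516, 20]);
translate([635, 460, 464]) cube([81, 1516, 20]);
translate([768, 460, 464]) cube([81, 1516, 20]);
translate([901, 460, 464]) cube([81, 1516, 20]);
translate([1034, 460, 464]) cube([81, 1516, 20]);
translate([1167, 460, 464]) cube([81, 1516, 20]);
translate([1300, 460, 464]) cube([81, 1516, 20]);
translate([1433, 460, 464]) cube([81, 1516, 20]);
translate([1566, 460, 464]) cube([81, 1516, 20]);
translate([1699, 460, 464]) cube([81, 1516, 20]);
translate([1832, 460, 464]) cube([81, 1516, 20]);
translate([1965, 460, 464]) cube([81, 1516, 20]);
translate([2098, 460, 464]) cube([81, 1516, 20]);
translate([2231, 460, 464]) cube([81, 1516, 20]);


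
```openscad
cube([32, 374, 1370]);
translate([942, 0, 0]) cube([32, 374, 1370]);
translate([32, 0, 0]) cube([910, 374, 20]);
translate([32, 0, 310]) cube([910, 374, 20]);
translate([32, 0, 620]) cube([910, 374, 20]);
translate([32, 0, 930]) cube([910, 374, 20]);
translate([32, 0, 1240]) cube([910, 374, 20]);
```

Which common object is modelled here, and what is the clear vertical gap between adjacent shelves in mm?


A bookshelf. The clear shelf gap is 290 mm.

Two tall side panels with 5 horizontal boards between them — a bookshelf. The first two shelf undersides are at z = 0 and z = 310; with shelf thickness 20, the clear gap is 310 − 0 − 20 = 290 mm.


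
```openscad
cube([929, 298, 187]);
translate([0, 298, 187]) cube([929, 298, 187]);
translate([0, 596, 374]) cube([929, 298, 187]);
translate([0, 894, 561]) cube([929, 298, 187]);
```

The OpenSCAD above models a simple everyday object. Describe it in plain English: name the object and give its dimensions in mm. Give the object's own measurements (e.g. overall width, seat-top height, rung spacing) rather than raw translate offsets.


A straight staircase of 4 solid steps. Each step is 929 mm wide (x), 298 mm deep (y, the going) and 187 mm tall (the rise). The first step rests on the floor; each subsequent step sits one going further in +y and one rise higher in +z, directly behind and above the previous step with no overlap.


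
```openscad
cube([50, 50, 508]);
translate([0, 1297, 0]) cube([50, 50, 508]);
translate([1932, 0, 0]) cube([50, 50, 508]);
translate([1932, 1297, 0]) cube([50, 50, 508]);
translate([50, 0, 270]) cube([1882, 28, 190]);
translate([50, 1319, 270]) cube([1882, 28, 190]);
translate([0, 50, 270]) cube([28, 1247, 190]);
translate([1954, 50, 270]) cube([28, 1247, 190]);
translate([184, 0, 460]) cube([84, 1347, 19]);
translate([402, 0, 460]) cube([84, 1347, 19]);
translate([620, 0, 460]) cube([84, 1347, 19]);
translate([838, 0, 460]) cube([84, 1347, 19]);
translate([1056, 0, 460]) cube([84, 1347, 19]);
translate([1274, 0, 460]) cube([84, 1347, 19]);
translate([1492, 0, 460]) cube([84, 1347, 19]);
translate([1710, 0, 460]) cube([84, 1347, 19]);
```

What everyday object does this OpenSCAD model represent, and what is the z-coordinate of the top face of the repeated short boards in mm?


A bed frame. The slat-top height is 479 mm.

Four posts, four rails, and a row of slats — a bed frame. Slats sit on the rails at z = 270 + 190 = 460; with slat thickness 19, the top is 479 mm.


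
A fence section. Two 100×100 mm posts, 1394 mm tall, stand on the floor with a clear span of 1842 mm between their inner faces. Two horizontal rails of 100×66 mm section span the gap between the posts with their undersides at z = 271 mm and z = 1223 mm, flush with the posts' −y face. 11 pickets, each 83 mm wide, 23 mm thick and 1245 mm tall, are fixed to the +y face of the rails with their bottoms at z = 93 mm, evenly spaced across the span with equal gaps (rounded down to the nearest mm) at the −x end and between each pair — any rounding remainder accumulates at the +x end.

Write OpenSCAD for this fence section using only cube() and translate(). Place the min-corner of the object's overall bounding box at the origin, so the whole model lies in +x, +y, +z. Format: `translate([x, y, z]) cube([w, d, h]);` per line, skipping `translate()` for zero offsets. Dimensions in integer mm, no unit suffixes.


cube([100, 100, 1394]);
translate([1942, 0, 0]) cube([100, 100, 1394]);
translate([100, 0, 271]) cube([1842, 100, 66]);
translate([100, 0, 1223]) cube([1842, 100, 66]);
translate([177, 100, 93]) cube([83, 23, 1245]);
translate([337, 100, 93]) cube([83, 23, 1245]);
translate([497, 100, 93]) cube([83, 23, 1245]);
translate([657, 100, 93]) cube([83, 23, 1245]);
translate([817, 100, 93]) cube([83, 23, 1245]);
translate([977, 100, 93]) cube([83, 23, 1245]);
translate([1137, 100, 93]) cube([83, 23, 1245]);
translate([1297, 100, 93]) cube([83, 23, 1245]);
translate([1457, 100, 93]) cube([83, 23, 1245]);
translate([1617, 100, 93]) cube([83, 23, 1245]);
translate([1777, 100, 93]) cube([83, 23, 1245]);


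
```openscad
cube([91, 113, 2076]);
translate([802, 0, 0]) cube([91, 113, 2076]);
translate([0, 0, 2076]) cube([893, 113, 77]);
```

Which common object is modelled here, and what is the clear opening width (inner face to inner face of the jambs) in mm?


A door frame. The clear opening width is 711 mm.

Two 2076 mm tall posts with a header on top — a door frame. The left jamb is 91 mm wide at x = 0; the right jamb starts at x = 802. The clear opening is 802 − 91 = 711 mm.


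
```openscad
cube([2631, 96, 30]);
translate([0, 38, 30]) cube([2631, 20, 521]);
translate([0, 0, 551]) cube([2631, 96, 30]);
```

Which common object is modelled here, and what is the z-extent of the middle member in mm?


An I-beam. The web height is 521 mm.

Two wide flanges with a thin centred web — an I-beam. Overall 581 mm minus two 30 mm flanges gives a web of 581 − 2·30 = 521 mm.


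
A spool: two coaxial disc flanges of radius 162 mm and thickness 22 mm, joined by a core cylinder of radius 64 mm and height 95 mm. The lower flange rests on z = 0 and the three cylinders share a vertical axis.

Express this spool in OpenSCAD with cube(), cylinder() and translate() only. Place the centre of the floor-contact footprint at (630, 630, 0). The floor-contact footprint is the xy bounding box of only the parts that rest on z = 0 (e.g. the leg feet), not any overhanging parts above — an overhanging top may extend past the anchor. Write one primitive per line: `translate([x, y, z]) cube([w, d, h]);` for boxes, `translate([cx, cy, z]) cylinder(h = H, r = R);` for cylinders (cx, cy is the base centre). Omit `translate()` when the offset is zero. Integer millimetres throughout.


translate([630, 630, 0]) cylinder(h = 22, r = 162);
translate([630, 630, 22]) cylinder(h = 95, r = 64);
translate([630, 630, 117]) cylinder(h = 22, r = 162);


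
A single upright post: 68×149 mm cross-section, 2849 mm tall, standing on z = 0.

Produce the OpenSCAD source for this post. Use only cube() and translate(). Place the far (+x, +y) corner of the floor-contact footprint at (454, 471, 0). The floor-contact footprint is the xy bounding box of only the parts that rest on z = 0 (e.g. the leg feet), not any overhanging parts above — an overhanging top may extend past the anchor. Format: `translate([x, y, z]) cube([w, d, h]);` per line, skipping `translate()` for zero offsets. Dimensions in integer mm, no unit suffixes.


translate([386, 322, 0]) cube([68, 149, 2849]);


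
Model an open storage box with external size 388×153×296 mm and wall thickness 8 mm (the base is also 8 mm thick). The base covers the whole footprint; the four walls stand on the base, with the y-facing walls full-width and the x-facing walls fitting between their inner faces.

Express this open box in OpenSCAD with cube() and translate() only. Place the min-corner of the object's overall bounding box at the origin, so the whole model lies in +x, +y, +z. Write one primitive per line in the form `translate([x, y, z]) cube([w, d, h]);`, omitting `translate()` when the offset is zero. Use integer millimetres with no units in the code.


cube([388, 153, 8]);
translate([0, 0, 8]) cube([388, 8, 288]);
translate([0, 145, 8]) cube([388, 8, 288]);
translate([0, 8, 8]) cube([8, 137, 288]);
translate([380, 8, 8]) cube([8, 137, 288]);


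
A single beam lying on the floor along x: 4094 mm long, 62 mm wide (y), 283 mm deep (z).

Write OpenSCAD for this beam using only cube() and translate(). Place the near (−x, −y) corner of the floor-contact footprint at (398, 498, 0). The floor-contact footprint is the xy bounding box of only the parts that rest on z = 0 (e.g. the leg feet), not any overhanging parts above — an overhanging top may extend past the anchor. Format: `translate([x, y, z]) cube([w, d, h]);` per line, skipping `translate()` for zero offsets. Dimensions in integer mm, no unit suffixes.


translate([398, 498, 0]) cube([4094, 62, 283]);


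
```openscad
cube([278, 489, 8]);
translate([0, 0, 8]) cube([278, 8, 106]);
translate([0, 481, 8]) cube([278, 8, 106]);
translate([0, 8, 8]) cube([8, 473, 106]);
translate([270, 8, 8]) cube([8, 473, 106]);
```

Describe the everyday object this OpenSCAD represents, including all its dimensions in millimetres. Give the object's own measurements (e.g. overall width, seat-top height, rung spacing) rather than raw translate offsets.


An open-topped rectangular box: outside dimensions 278×489×114 mm, with a uniform wall and base thickness of 8 mm. The base is a full 278×489 slab on the floor; four walls sit on top of the base. The front and back walls (the −y and +y sides) span the full width; the two side walls fit between them.


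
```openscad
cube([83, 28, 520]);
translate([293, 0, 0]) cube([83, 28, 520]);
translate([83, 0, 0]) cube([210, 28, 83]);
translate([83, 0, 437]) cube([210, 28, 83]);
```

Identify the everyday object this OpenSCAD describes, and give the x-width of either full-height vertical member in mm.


A picture frame. The border width is 83 mm.

Four thin pieces enclosing a rectangular opening — a picture frame. The two full-height stiles are 520 mm tall; the top rail sits at z = 437 and is 83 mm tall, so the border above the opening is 520 − 437 = 83 mm, matching the stile x-width.


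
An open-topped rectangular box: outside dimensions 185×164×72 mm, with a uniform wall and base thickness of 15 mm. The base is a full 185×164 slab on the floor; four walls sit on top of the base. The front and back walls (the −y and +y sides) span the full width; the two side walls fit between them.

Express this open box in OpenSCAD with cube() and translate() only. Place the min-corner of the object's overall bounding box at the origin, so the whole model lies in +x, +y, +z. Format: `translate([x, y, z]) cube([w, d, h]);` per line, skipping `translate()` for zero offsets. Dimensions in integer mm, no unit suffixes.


cube([185, 164, 15]);
translate([0, 0, 15]) cube([185, 15, 57]);
translate([0, 149, 15]) cube([185, 15, 57]);
translate([0, 15, 15]) cube([15, 134, 57]);
translate([170, 15, 15]) cube([15, 134, 57]);


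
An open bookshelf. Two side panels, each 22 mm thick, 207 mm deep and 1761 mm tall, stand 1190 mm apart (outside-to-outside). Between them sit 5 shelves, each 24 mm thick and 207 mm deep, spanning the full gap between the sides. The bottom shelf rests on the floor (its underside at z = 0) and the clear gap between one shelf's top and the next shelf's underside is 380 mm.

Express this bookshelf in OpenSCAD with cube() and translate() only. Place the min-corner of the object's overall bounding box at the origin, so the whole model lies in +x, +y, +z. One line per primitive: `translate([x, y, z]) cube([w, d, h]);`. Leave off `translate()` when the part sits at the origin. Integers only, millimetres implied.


cube([22, 207, 1761]);
translate([1168, 0, 0]) cube([22, 207, 1761]);
translate([22, 0, 0]) cube([1146, 207, 24]);
translate([22, 0, 404]) cube([1146, 207, 24]);
translate([22, 0, 808]) cube([1146, 207, 24]);
translate([22, 0, 1212]) cube([1146, 207, 24]);
translate([22, 0, 1616]) cube([1146, 207, 24]);


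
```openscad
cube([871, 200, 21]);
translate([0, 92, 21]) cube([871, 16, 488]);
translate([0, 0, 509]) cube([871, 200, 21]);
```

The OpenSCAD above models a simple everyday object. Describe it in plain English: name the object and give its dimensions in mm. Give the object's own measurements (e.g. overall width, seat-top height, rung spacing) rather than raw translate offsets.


An I-beam lying along x, 871 mm long. Overall section height 530 mm. Two flanges 200 mm wide (y) and 21 mm thick, one on the floor and one at the top; a web 16 mm thick runs between them, centred on the flange width.


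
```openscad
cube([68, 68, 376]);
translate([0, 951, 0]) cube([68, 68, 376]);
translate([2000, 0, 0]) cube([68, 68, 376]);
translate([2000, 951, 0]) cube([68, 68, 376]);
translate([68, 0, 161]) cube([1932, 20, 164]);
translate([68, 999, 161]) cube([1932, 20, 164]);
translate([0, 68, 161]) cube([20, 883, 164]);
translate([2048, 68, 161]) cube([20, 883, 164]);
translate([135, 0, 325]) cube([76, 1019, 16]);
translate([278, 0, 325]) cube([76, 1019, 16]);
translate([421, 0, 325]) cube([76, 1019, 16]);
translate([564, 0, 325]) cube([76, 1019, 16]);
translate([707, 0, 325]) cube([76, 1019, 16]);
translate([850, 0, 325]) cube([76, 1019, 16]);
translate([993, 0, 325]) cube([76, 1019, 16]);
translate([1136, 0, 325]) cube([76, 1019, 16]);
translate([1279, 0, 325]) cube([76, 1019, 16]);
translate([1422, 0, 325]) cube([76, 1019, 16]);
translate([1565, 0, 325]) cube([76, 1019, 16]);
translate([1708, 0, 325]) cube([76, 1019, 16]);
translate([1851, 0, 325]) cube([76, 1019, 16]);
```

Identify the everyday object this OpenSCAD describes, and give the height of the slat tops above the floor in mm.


A bed frame. The slat-top height is 341 mm.

Four posts, four rails, and a row of slats — a bed frame. Slats sit on the rails at z = 161 + 164 = 325; with slat thickness 16, the top is 341 mm.


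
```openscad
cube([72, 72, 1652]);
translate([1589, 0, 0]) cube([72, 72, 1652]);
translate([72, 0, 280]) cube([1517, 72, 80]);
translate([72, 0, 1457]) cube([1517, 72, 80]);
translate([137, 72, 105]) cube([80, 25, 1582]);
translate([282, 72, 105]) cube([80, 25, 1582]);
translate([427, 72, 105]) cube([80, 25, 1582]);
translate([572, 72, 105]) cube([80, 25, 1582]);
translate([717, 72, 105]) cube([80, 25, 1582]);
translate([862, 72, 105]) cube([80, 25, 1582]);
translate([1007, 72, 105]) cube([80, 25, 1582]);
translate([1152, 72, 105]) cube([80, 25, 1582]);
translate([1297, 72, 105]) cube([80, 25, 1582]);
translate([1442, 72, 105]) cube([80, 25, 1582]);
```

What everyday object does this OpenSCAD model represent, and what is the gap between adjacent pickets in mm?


A fence section. The picket gap is 65 mm.

Two posts, two rails, 10 pickets — a fence section. Span 1517 mm holds 10 pickets of 80 mm with 11 equal gaps: ⌊(1517 − 10·80) / 11⌋ = 65 mm.


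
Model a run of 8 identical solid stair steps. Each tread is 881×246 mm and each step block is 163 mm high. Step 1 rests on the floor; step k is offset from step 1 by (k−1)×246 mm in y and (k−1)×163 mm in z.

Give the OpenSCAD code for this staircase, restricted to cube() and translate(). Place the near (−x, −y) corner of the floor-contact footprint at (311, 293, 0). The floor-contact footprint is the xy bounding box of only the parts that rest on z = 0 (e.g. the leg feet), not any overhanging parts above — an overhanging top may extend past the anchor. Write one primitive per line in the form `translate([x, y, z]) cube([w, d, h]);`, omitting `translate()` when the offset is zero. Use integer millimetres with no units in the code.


translate([311, 293, 0]) cube([881, 246, 163]);
translate([311, 539, 163]) cube([881, 246, 163]);
translate([311, 785, 326]) cube([881, 246, 163]);
translate([311, 1031, 489]) cube([881, 246, 163]);
translate([311, 1277, 652]) cube([881, 246, 163]);
translate([311, 1523, 815]) cube([881, 246, 163]);
translate([311, 1769, 978]) cube([881, 246, 163]);
translate([311, 2015, 1141]) cube([881, 246, 163]);


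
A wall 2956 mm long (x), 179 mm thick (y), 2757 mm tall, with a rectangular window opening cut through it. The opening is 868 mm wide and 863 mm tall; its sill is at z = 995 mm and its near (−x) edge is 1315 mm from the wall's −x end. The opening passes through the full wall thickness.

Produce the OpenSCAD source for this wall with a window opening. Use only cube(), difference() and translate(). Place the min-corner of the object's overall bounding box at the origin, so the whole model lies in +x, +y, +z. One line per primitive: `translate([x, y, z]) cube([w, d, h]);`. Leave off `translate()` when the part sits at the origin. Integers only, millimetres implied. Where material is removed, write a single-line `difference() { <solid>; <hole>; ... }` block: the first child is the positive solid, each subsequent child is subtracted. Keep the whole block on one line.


difference() { cube([2956, 179, 2757]); translate([1315, 0, 995]) cube([868, 179, 863]); }


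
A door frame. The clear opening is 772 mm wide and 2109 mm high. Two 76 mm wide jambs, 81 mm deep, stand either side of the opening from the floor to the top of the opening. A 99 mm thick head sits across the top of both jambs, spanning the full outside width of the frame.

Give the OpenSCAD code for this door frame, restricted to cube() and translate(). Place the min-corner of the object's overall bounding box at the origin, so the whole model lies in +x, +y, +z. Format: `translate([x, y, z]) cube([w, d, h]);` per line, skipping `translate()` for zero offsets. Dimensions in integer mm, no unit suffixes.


cube([76, 81, 2109]);
translate([848, 0, 0]) cube([76, 81, 2109]);
translate([0, 0, 2109]) cube([924, 81, 99]);
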